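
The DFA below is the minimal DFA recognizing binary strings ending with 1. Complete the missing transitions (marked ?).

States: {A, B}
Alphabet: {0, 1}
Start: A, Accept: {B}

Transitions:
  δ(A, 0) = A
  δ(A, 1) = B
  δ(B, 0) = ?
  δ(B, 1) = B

From the language and accept set, identify what each state tracks — A: last symbol not 1; B: last symbol is 1.
Each missing δ(q, a) is the state matching the new tracked value after reading a.
δ(B, 0) = A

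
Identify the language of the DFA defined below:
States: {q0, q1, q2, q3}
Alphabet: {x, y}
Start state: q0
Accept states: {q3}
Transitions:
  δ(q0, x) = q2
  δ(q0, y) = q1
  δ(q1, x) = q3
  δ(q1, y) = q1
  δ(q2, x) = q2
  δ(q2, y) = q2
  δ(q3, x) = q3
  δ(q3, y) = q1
Testing a few strings:
  'y' → reject
  'yy' → reject
  'xx' → reject
  'x' → reject
State roles: q0=no input read; q1=started with y, last symbol y; q2=started with x (dead); q3=started with y, last symbol x
All strings over {x,y} that start with y and end with x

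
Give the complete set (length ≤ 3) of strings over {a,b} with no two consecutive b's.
ε, a, b, aa, ab, ba, aaa, aab, aba, baa, bab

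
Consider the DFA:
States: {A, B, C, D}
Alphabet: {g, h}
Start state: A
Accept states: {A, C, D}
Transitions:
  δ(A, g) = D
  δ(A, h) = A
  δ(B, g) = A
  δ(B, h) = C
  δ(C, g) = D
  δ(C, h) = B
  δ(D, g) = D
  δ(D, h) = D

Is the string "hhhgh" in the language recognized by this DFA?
Processing string "hhhgh":
  A --h--> A
  A --h--> A
  A --h--> A
  A --g--> D
  D --h--> D
Final state: D
Accept states: {A, C, D}
Yes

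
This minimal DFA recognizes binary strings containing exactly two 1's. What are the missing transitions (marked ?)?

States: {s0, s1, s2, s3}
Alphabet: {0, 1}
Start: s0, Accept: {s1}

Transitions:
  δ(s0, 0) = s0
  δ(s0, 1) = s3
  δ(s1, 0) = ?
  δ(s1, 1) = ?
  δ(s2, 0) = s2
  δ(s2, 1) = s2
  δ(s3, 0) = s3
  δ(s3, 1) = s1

From the language and accept set, identify what each state tracks — s0: zero 1's; s1: two 1's; s2: ≥ three 1's (dead); s3: one 1.
Each missing δ(q, a) is the state matching the new tracked value after reading a.
δ(s1, 0) = s1; δ(s1, 1) = s2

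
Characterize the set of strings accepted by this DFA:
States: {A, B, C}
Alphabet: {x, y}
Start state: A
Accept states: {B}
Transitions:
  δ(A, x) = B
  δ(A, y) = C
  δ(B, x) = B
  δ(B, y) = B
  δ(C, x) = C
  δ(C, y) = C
Testing a few strings:
  'xy' → accept
  'xx' → accept
  'xyx' → accept
  'x' → accept
State roles: A=no input read; B=started with x; C=started with y (dead)
All strings over {x,y} starting with x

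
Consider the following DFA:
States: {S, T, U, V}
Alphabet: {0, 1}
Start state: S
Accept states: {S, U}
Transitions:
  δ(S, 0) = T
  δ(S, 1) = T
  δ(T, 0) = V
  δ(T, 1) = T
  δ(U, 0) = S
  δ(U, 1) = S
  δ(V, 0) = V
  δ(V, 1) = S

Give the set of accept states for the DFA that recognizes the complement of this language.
Complement accept states = All states \ Original accept states
= {S, T, U, V} \ {S, U}
{T, V}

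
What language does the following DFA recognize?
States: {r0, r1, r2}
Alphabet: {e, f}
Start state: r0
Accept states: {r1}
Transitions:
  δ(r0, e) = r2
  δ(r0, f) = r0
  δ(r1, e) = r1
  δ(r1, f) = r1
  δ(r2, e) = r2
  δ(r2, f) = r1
Testing a few strings:
  'ffef' → accept
  'ffe' → reject
  'ee' → reject
  'fe' → reject
State roles: r0=no e seen yet; r1=substring ef seen; r2=seen a e, waiting for f
All strings over {e,f} containing the substring ef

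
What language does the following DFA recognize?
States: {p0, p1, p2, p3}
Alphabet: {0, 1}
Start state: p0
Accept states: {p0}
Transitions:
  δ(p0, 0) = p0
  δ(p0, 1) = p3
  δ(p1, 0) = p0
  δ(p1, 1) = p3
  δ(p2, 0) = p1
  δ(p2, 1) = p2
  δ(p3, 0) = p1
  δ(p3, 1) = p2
Testing a few strings:
  '0' → accept
  '00' → accept
  '111' → reject
  '0100' → accept
State roles: p0=value ≡ 0 (mod 4); p1=value ≡ 2 (mod 4); p2=value ≡ 3 (mod 4); p3=value ≡ 1 (mod 4)
All binary strings representing a multiple of 4 (read in base 2; leading zeros allowed and ε counts as 0)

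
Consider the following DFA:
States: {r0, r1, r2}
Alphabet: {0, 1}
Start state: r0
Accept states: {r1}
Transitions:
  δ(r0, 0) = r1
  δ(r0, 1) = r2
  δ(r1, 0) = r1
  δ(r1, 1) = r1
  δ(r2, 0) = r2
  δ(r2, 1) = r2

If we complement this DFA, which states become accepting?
Complement accept states = All states \ Original accept states
= {r0, r1, r2} \ {r1}
{r0, r2}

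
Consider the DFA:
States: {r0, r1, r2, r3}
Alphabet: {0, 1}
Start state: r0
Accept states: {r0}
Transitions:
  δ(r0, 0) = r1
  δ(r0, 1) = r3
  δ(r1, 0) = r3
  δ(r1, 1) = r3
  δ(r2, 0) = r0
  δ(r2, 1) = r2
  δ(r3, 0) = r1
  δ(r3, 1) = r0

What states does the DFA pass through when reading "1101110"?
read '1': r0 → r3
  read '1': r3 → r0
  read '0': r0 → r1
  read '1': r1 → r3
  read '1': r3 → r0
  read '1': r0 → r3
  read '0': r3 → r1
r0 -> r3 -> r0 -> r1 -> r3 -> r0 -> r3 -> r1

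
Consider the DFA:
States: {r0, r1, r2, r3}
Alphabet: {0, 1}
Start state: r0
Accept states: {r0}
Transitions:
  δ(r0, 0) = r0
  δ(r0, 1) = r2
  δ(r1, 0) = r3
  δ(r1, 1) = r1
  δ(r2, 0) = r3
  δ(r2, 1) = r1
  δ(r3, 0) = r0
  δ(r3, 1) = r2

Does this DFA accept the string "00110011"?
Processing string "00110011":
  r0 --0--> r0
  r0 --0--> r0
  r0 --1--> r2
  r2 --1--> r1
  r1 --0--> r3
  r3 --0--> r0
  r0 --1--> r2
  r2 --1--> r1
Final state: r1
Accept states: {r0}
No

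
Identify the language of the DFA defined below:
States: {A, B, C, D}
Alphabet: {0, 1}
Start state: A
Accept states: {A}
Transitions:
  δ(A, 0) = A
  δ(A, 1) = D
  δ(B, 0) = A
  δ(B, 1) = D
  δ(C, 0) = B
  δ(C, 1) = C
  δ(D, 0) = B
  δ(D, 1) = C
Testing a few strings:
  '0' → accept
  '1101' → reject
  '00' → accept
  '011' → reject
State roles: A=value ≡ 0 (mod 4); B=value ≡ 2 (mod 4); C=value ≡ 3 (mod 4); D=value ≡ 1 (mod 4)
All binary strings representing a multiple of 4 (read in base 2; leading zeros allowed and ε counts as 0)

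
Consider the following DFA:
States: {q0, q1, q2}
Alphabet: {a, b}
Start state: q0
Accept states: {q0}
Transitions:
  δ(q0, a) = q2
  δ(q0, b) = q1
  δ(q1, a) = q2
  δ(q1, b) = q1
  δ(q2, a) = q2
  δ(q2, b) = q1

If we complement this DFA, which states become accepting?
Complement accept states = All states \ Original accept states
= {q0, q1, q2} \ {q0}
{q1, q2}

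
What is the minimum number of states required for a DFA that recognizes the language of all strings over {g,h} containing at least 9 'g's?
By Myhill–Nerode, count the distinguishable equivalence classes: 10 classes — having seen 0, 1, …, 8, or ≥9 copies of 'g'; any two classes i < j (j ≤ 9) are distinguished by the string g^(9−j), which takes class j to 9 copies (accepted) but leaves class i below 9 (rejected).
10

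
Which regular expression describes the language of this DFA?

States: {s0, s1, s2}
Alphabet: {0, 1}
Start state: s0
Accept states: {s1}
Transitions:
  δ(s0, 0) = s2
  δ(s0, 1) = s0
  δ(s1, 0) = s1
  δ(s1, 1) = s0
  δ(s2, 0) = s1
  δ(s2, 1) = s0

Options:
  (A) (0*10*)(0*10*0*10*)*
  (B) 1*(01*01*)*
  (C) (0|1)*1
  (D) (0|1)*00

Check each option against the DFA on short strings; one disagreement eliminates an option:
  (A) (0*10*)(0*10*0*10*)*: on '1' the DFA goes s0 → s0 and rejects (s0 ∉ Accept), but the regex matches it → eliminate
  (B) 1*(01*01*)*: on ε the DFA stays in s0 and rejects (s0 ∉ Accept), but the regex matches it → eliminate
  (C) (0|1)*1: on '1' the DFA goes s0 → s0 and rejects (s0 ∉ Accept), but the regex matches it → eliminate
  (D) (0|1)*00: agrees with the DFA on every string of length ≤ 6
Only (D) is consistent with the DFA.
(D) (0|1)*00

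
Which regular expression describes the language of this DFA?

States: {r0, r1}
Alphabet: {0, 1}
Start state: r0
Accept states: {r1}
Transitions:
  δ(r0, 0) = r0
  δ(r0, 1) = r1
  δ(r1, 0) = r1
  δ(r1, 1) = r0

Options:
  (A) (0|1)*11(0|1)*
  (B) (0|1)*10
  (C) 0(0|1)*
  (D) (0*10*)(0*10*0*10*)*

Check each option against the DFA on short strings; one disagreement eliminates an option:
  (A) (0|1)*11(0|1)*: on '1' the DFA goes r0 → r1 and accepts (r1 ∈ Accept), but the regex does not match it → eliminate
  (B) (0|1)*10: on '1' the DFA goes r0 → r1 and accepts (r1 ∈ Accept), but the regex does not match it → eliminate
  (C) 0(0|1)*: on '0' the DFA goes r0 → r0 and rejects (r0 ∉ Accept), but the regex matches it → eliminate
  (D) (0*10*)(0*10*0*10*)*: agrees with the DFA on every string of length ≤ 6
Only (D) is consistent with the DFA.
(D) (0*10*)(0*10*0*10*)*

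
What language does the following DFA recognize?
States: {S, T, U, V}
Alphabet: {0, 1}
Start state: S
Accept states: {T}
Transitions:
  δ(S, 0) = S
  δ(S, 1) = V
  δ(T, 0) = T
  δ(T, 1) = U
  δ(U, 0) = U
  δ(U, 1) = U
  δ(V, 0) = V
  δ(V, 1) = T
Testing a few strings:
  '11' → accept
  '0' → reject
  '0101' → accept
  '10' → reject
State roles: S=zero 1's; T=two 1's; U=≥ three 1's (dead); V=one 1
All binary strings containing exactly two 1's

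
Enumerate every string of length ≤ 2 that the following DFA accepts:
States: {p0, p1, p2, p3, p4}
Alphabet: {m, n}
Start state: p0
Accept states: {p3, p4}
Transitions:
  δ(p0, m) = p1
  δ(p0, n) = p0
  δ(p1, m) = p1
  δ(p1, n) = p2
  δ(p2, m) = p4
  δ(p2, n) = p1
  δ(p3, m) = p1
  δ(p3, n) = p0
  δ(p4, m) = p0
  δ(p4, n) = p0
None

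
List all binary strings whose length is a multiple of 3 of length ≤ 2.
ε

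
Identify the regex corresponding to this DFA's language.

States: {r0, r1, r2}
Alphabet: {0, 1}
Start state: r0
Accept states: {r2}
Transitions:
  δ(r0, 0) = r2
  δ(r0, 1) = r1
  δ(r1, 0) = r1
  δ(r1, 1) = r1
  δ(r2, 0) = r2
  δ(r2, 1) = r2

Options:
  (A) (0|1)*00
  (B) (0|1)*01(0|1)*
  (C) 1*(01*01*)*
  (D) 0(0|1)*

Check each option against the DFA on short strings; one disagreement eliminates an option:
  (A) (0|1)*00: on '0' the DFA goes r0 → r2 and accepts (r2 ∈ Accept), but the regex does not match it → eliminate
  (B) (0|1)*01(0|1)*: on '0' the DFA goes r0 → r2 and accepts (r2 ∈ Accept), but the regex does not match it → eliminate
  (C) 1*(01*01*)*: on ε the DFA stays in r0 and rejects (r0 ∉ Accept), but the regex matches it → eliminate
  (D) 0(0|1)*: agrees with the DFA on every string of length ≤ 6
Only (D) is consistent with the DFA.
(D) 0(0|1)*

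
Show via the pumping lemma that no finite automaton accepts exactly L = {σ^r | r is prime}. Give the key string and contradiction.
Assume L is regular with pumping length p. Idea: pumping by a suitable count produces a composite length.
Let q be a prime with q ≥ p and choose s = σ^q ∈ L. By the pumping lemma, s = xyz with |xy| ≤ p, |y| = k ≥ 1. Take i = q+1: |xy^(q+1)z| = q + q·k = q(1+k). Since q ≥ 2 and 1+k ≥ 2, q(1+k) is composite, so xy^(q+1)z ∉ L.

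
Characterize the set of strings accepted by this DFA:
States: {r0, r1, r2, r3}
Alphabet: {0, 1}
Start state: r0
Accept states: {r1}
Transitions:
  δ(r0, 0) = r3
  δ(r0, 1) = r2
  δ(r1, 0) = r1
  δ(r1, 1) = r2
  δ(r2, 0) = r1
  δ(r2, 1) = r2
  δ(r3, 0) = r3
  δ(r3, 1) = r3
Testing a few strings:
  '011' → reject
  '10' → accept
  '0' → reject
  '1000' → accept
State roles: r0=no input read; r1=started with 1, last symbol 0; r2=started with 1, last symbol 1; r3=started with 0 (dead)
All binary strings that start with 1 and end with 0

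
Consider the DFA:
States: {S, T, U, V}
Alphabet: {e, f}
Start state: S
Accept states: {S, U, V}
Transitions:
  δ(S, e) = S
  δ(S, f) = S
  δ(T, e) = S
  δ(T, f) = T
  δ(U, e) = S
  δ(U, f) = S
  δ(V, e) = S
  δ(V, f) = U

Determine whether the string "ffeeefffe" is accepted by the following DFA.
Processing string "ffeeefffe":
  S --f--> S
  S --f--> S
  S --e--> S
  S --e--> S
  S --e--> S
  S --f--> S
  S --f--> S
  S --f--> S
  S --e--> S
Final state: S
Accept states: {S, U, V}
Yes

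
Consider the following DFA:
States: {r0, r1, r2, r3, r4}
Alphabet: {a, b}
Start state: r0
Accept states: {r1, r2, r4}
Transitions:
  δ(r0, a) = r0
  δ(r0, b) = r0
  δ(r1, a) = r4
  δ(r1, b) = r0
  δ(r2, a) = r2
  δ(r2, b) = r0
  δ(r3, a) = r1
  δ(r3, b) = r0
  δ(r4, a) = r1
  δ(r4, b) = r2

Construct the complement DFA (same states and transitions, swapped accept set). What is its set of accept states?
Complement accept states = All states \ Original accept states
= {r0, r1, r2, r3, r4} \ {r1, r2, r4}
{r0, r3}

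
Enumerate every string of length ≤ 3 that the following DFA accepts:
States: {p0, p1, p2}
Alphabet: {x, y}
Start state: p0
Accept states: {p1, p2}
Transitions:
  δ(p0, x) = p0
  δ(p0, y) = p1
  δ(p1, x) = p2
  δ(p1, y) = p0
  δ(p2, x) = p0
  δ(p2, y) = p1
y, xy, yx, xxy, xyx, yxy, yyy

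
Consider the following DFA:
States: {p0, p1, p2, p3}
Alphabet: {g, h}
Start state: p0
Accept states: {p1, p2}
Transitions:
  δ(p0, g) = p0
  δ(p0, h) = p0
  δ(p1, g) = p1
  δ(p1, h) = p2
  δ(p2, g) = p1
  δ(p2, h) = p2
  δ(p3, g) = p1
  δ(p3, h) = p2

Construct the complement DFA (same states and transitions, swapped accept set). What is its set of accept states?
Complement accept states = All states \ Original accept states
= {p0, p1, p2, p3} \ {p1, p2}
{p0, p3}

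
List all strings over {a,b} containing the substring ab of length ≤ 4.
ab, aab, aba, abb, bab, aaab, aaba, aabb, abaa, abab, abba, abbb, baab, baba, babb, bbab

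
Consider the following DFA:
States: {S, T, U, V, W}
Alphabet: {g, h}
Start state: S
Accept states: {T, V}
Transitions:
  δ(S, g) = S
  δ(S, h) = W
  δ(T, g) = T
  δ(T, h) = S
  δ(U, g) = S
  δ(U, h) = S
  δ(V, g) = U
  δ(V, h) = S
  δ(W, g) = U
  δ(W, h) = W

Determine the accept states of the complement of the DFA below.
Complement accept states = All states \ Original accept states
= {S, T, U, V, W} \ {T, V}
{S, U, W}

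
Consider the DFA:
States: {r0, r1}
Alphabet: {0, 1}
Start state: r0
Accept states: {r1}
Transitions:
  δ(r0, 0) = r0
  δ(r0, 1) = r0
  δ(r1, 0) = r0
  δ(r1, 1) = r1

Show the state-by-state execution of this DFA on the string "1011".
read '1': r0 → r0
  read '0': r0 → r0
  read '1': r0 → r0
  read '1': r0 → r0
r0 -> r0 -> r0 -> r0 -> r0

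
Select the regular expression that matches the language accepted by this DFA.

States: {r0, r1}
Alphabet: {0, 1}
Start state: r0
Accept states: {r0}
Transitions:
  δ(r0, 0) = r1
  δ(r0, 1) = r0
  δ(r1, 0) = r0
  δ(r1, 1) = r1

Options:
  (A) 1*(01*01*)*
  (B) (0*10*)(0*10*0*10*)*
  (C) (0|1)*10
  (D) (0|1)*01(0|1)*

Check each option against the DFA on short strings; one disagreement eliminates an option:
  (A) 1*(01*01*)*: agrees with the DFA on every string of length ≤ 6
  (B) (0*10*)(0*10*0*10*)*: on ε the DFA stays in r0 and accepts (r0 ∈ Accept), but the regex does not match it → eliminate
  (C) (0|1)*10: on ε the DFA stays in r0 and accepts (r0 ∈ Accept), but the regex does not match it → eliminate
  (D) (0|1)*01(0|1)*: on ε the DFA stays in r0 and accepts (r0 ∈ Accept), but the regex does not match it → eliminate
Only (A) is consistent with the DFA.
(A) 1*(01*01*)*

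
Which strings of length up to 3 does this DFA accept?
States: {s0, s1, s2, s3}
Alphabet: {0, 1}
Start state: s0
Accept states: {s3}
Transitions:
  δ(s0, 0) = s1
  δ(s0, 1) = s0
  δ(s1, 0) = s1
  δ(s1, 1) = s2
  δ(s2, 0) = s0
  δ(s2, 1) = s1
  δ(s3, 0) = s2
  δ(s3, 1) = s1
None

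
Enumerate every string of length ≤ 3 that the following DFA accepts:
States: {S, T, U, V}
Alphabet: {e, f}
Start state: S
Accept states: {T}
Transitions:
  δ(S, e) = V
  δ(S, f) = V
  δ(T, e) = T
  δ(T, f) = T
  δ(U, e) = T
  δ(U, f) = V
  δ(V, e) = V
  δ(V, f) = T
ef, ff, eef, efe, eff, fef, ffe, fff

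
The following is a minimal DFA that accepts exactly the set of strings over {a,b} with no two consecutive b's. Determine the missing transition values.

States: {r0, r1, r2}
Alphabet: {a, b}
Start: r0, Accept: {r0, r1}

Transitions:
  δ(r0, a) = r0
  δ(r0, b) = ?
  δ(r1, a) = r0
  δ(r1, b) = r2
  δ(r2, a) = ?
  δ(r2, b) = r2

From the language and accept set, identify what each state tracks — r0: last symbol not b (ok); r1: last symbol b (ok); r2: saw bb (dead).
Each missing δ(q, a) is the state matching the new tracked value after reading a.
δ(r0, b) = r1; δ(r2, a) = r2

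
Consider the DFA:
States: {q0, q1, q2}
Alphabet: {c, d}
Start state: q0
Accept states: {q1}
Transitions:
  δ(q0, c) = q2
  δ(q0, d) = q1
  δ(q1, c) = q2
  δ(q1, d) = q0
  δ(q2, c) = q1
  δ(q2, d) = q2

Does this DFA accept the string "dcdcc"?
Processing string "dcdcc":
  q0 --d--> q1
  q1 --c--> q2
  q2 --d--> q2
  q2 --c--> q1
  q1 --c--> q2
Final state: q2
Accept states: {q1}
No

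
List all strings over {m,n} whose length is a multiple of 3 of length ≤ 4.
ε, mmm, mmn, mnm, mnn, nmm, nmn, nnm, nnn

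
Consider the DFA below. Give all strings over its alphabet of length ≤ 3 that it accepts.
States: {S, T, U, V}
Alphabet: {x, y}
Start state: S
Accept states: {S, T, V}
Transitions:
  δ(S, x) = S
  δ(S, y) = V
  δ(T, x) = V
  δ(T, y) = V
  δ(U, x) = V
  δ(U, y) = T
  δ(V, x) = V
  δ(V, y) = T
ε, x, y, xx, xy, yx, yy, xxx, xxy, xyx, xyy, yxx, yxy, yyx, yyy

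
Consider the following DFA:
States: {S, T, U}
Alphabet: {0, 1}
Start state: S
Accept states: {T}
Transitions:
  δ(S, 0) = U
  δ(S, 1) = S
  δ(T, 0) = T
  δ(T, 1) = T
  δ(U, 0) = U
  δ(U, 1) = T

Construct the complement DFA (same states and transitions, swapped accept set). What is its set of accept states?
Complement accept states = All states \ Original accept states
= {S, T, U} \ {T}
{S, U}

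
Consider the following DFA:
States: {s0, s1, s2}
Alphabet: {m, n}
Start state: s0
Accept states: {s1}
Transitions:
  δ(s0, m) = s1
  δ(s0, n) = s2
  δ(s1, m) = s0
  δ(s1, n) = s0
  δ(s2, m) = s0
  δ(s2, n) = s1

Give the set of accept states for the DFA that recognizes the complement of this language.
Complement accept states = All states \ Original accept states
= {s0, s1, s2} \ {s1}
{s0, s2}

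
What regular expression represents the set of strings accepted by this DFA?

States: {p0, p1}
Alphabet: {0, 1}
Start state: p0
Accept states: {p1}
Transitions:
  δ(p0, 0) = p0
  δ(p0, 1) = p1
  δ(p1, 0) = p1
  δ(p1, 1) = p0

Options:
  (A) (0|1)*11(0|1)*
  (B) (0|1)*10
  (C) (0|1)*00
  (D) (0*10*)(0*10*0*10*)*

Check each option against the DFA on short strings; one disagreement eliminates an option:
  (A) (0|1)*11(0|1)*: on '1' the DFA goes p0 → p1 and accepts (p1 ∈ Accept), but the regex does not match it → eliminate
  (B) (0|1)*10: on '1' the DFA goes p0 → p1 and accepts (p1 ∈ Accept), but the regex does not match it → eliminate
  (C) (0|1)*00: on '1' the DFA goes p0 → p1 and accepts (p1 ∈ Accept), but the regex does not match it → eliminate
  (D) (0*10*)(0*10*0*10*)*: agrees with the DFA on every string of length ≤ 6
Only (D) is consistent with the DFA.
(D) (0*10*)(0*10*0*10*)*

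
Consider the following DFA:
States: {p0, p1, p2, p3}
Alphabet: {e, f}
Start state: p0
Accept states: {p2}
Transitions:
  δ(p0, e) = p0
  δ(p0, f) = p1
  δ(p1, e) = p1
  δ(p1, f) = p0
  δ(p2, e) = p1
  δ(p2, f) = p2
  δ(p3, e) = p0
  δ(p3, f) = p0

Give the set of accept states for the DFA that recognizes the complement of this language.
Complement accept states = All states \ Original accept states
= {p0, p1, p2, p3} \ {p2}
{p0, p1, p3}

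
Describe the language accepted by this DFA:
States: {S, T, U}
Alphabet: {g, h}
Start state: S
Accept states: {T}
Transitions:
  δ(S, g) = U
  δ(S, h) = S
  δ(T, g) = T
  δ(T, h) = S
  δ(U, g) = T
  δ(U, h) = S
Testing a few strings:
  'gggg' → accept
  'hh' → reject
  'h' → reject
  'g' → reject
State roles: S=last symbol not g; T=two trailing g's; U=one trailing g
All strings over {g,h} ending with gg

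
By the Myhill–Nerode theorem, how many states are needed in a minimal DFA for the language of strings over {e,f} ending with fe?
By Myhill–Nerode, count the distinguishable equivalence classes: three classes — suffix matches ε, f, or fe.
3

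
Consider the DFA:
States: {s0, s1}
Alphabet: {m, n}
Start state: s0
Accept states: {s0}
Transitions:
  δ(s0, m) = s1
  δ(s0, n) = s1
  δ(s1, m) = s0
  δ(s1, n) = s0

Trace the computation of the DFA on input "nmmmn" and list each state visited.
read 'n': s0 → s1
  read 'm': s1 → s0
  read 'm': s0 → s1
  read 'm': s1 → s0
  read 'n': s0 → s1
s0 -> s1 -> s0 -> s1 -> s0 -> s1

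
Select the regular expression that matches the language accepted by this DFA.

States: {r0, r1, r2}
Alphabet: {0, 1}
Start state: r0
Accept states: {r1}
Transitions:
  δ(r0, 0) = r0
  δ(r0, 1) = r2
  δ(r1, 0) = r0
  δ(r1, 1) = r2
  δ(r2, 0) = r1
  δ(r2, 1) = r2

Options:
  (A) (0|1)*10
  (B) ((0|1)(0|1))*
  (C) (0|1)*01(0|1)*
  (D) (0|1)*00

Check each option against the DFA on short strings; one disagreement eliminates an option:
  (A) (0|1)*10: agrees with the DFA on every string of length ≤ 6
  (B) ((0|1)(0|1))*: on ε the DFA stays in r0 and rejects (r0 ∉ Accept), but the regex matches it → eliminate
  (C) (0|1)*01(0|1)*: on '01' the DFA goes r0 → r0 → r2 and rejects (r2 ∉ Accept), but the regex matches it → eliminate
  (D) (0|1)*00: on '00' the DFA goes r0 → r0 → r0 and rejects (r0 ∉ Accept), but the regex matches it → eliminate
Only (A) is consistent with the DFA.
(A) (0|1)*10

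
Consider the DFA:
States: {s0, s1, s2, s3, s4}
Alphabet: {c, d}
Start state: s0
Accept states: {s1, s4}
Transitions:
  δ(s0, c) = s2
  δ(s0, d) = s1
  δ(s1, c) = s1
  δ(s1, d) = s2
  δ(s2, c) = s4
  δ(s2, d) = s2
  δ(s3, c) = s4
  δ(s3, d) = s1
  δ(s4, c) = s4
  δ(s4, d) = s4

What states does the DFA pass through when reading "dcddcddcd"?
read 'd': s0 → s1
  read 'c': s1 → s1
  read 'd': s1 → s2
  read 'd': s2 → s2
  read 'c': s2 → s4
  read 'd': s4 → s4
  read 'd': s4 → s4
  read 'c': s4 → s4
  read 'd': s4 → s4
s0 -> s1 -> s1 -> s2 -> s2 -> s4 -> s4 -> s4 -> s4 -> s4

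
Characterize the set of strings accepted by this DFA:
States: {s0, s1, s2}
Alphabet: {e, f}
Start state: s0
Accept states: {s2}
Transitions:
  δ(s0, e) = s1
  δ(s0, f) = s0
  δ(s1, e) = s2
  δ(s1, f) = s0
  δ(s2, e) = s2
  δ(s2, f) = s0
Testing a few strings:
  'feee' → accept
  'efff' → reject
  'ee' → accept
  'fef' → reject
State roles: s0=last symbol not e; s1=one trailing e; s2=two trailing e's
All strings over {e,f} ending with ee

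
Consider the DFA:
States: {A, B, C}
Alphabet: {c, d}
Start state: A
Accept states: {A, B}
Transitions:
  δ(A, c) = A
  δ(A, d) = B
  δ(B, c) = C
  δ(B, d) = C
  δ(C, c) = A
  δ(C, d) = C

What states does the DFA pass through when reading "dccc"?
read 'd': A → B
  read 'c': B → C
  read 'c': C → A
  read 'c': A → A
A -> B -> C -> A -> A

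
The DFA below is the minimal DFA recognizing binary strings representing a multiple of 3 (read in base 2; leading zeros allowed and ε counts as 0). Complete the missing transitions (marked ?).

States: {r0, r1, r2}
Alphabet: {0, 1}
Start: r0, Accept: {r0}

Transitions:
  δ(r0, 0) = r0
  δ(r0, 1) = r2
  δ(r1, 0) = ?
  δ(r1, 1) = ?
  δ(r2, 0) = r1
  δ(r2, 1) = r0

From the language and accept set, identify what each state tracks — r0: value ≡ 0 (mod 3); r1: value ≡ 2 (mod 3); r2: value ≡ 1 (mod 3).
Each missing δ(q, a) is the state matching the new tracked value after reading a.
δ(r1, 0) = r2; δ(r1, 1) = r1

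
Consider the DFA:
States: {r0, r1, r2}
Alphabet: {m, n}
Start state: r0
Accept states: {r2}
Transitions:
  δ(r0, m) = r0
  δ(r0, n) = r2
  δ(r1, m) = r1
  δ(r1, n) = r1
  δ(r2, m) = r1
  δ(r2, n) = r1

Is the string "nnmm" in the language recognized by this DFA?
Processing string "nnmm":
  r0 --n--> r2
  r2 --n--> r1
  r1 --m--> r1
  r1 --m--> r1
Final state: r1
Accept states: {r2}
No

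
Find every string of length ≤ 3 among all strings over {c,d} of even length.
ε, cc, cd, dc, dd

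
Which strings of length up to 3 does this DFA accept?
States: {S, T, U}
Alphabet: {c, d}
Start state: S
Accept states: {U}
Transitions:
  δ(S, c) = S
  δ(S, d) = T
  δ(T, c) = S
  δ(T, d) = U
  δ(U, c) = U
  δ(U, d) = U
dd, cdd, ddc, ddd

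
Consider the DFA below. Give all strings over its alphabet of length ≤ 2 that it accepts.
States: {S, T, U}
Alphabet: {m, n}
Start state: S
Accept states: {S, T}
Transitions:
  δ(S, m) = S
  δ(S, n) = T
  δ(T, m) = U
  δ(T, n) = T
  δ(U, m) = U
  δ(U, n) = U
ε, m, n, mm, mn, nn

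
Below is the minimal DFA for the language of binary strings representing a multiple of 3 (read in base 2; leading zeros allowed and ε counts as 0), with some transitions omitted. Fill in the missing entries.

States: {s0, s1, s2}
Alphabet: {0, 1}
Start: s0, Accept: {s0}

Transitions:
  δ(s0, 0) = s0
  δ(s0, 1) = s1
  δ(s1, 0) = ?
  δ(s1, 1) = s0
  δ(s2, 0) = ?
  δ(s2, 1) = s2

From the language and accept set, identify what each state tracks — s0: value ≡ 0 (mod 3); s1: value ≡ 1 (mod 3); s2: value ≡ 2 (mod 3).
Each missing δ(q, a) is the state matching the new tracked value after reading a.
δ(s1, 0) = s2; δ(s2, 0) = s1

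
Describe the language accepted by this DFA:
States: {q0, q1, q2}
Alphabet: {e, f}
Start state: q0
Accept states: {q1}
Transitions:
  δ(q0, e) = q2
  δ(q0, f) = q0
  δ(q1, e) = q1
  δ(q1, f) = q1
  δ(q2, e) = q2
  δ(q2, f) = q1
Testing a few strings:
  'eef' → accept
  'f' → reject
  'ef' → accept
  'eff' → accept
State roles: q0=no e seen yet; q1=substring ef seen; q2=seen a e, waiting for f
All strings over {e,f} containing the substring ef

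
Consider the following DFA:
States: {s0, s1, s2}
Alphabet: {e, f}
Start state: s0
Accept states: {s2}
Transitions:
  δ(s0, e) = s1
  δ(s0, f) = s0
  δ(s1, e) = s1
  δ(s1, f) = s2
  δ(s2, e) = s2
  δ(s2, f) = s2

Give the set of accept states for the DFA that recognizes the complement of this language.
Complement accept states = All states \ Original accept states
= {s0, s1, s2} \ {s2}
{s0, s1}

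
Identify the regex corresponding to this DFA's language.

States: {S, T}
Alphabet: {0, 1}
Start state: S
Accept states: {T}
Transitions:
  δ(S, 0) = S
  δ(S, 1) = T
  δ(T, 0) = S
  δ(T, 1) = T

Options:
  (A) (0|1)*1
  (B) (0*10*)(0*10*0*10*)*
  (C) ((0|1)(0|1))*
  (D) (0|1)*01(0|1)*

Check each option against the DFA on short strings; one disagreement eliminates an option:
  (A) (0|1)*1: agrees with the DFA on every string of length ≤ 6
  (B) (0*10*)(0*10*0*10*)*: on '10' the DFA goes S → T → S and rejects (S ∉ Accept), but the regex matches it → eliminate
  (C) ((0|1)(0|1))*: on ε the DFA stays in S and rejects (S ∉ Accept), but the regex matches it → eliminate
  (D) (0|1)*01(0|1)*: on '1' the DFA goes S → T and accepts (T ∈ Accept), but the regex does not match it → eliminate
Only (A) is consistent with the DFA.
(A) (0|1)*1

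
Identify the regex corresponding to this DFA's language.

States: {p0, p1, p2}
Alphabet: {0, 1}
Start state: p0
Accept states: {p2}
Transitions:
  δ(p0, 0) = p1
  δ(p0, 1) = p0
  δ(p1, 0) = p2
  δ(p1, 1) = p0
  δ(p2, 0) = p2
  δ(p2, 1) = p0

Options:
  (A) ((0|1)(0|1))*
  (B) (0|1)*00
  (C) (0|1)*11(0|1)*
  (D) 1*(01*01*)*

Check each option against the DFA on short strings; one disagreement eliminates an option:
  (A) ((0|1)(0|1))*: on ε the DFA stays in p0 and rejects (p0 ∉ Accept), but the regex matches it → eliminate
  (B) (0|1)*00: agrees with the DFA on every string of length ≤ 6
  (C) (0|1)*11(0|1)*: on '00' the DFA goes p0 → p1 → p2 and accepts (p2 ∈ Accept), but the regex does not match it → eliminate
  (D) 1*(01*01*)*: on ε the DFA stays in p0 and rejects (p0 ∉ Accept), but the regex matches it → eliminate
Only (B) is consistent with the DFA.
(B) (0|1)*00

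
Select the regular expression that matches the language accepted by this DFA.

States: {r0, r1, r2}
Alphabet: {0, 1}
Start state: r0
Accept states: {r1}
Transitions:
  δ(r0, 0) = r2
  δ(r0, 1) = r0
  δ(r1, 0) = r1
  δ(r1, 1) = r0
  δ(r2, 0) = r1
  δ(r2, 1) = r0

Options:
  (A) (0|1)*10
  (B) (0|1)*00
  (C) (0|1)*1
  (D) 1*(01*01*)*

Check each option against the DFA on short strings; one disagreement eliminates an option:
  (A) (0|1)*10: on '00' the DFA goes r0 → r2 → r1 and accepts (r1 ∈ Accept), but the regex does not match it → eliminate
  (B) (0|1)*00: agrees with the DFA on every string of length ≤ 6
  (C) (0|1)*1: on '1' the DFA goes r0 → r0 and rejects (r0 ∉ Accept), but the regex matches it → eliminate
  (D) 1*(01*01*)*: on ε the DFA stays in r0 and rejects (r0 ∉ Accept), but the regex matches it → eliminate
Only (B) is consistent with the DFA.
(B) (0|1)*00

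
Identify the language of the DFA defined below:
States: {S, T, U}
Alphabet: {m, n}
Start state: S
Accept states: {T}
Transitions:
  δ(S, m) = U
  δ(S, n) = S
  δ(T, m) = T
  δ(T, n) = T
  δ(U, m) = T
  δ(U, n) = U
Testing a few strings:
  'nn' → reject
  'm' → reject
  'nmm' → accept
  'nnn' → reject
State roles: S=zero m's seen; T=≥ two m's seen; U=one m seen
All strings over {m,n} containing at least two m's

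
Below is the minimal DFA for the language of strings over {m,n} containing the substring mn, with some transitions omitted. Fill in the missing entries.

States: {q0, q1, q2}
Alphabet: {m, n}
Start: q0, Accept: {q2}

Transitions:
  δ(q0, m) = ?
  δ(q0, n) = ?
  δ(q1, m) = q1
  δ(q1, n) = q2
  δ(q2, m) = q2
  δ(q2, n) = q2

From the language and accept set, identify what each state tracks — q0: no m seen yet; q1: seen a m, waiting for n; q2: substring mn seen.
Each missing δ(q, a) is the state matching the new tracked value after reading a.
δ(q0, m) = q1; δ(q0, n) = q0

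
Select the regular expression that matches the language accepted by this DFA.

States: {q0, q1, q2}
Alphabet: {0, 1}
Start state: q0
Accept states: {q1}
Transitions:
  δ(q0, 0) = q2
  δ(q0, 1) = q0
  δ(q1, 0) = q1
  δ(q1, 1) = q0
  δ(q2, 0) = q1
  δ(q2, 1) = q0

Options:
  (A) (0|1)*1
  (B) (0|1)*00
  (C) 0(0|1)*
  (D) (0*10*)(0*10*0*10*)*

Check each option against the DFA on short strings; one disagreement eliminates an option:
  (A) (0|1)*1: on '1' the DFA goes q0 → q0 and rejects (q0 ∉ Accept), but the regex matches it → eliminate
  (B) (0|1)*00: agrees with the DFA on every string of length ≤ 6
  (C) 0(0|1)*: on '0' the DFA goes q0 → q2 and rejects (q2 ∉ Accept), but the regex matches it → eliminate
  (D) (0*10*)(0*10*0*10*)*: on '1' the DFA goes q0 → q0 and rejects (q0 ∉ Accept), but the regex matches it → eliminate
Only (B) is consistent with the DFA.
(B) (0|1)*00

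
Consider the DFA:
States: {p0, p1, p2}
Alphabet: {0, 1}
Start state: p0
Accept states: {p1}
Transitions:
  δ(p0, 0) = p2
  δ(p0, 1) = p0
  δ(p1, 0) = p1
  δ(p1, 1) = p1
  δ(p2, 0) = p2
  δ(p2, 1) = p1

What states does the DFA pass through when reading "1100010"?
read '1': p0 → p0
  read '1': p0 → p0
  read '0': p0 → p2
  read '0': p2 → p2
  read '0': p2 → p2
  read '1': p2 → p1
  read '0': p1 → p1
p0 -> p0 -> p0 -> p2 -> p2 -> p2 -> p1 -> p1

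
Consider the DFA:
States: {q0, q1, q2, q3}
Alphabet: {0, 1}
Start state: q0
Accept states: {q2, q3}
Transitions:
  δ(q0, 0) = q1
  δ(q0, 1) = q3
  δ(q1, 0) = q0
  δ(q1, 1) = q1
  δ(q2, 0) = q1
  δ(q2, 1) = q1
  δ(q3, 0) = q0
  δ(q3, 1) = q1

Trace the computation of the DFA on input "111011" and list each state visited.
read '1': q0 → q3
  read '1': q3 → q1
  read '1': q1 → q1
  read '0': q1 → q0
  read '1': q0 → q3
  read '1': q3 → q1
q0 -> q3 -> q1 -> q1 -> q0 -> q3 -> q1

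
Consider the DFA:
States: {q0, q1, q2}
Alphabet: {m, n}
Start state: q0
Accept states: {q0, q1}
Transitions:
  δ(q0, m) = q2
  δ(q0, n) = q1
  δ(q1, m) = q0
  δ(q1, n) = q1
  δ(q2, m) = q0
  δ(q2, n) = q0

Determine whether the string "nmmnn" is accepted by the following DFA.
Processing string "nmmnn":
  q0 --n--> q1
  q1 --m--> q0
  q0 --m--> q2
  q2 --n--> q0
  q0 --n--> q1
Final state: q1
Accept states: {q0, q1}
Yes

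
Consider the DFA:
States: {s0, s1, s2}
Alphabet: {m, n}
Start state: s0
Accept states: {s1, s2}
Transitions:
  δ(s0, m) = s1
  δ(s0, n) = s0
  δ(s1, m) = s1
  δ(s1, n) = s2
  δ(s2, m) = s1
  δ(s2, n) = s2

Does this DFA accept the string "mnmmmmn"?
Processing string "mnmmmmn":
  s0 --m--> s1
  s1 --n--> s2
  s2 --m--> s1
  s1 --m--> s1
  s1 --m--> s1
  s1 --m--> s1
  s1 --n--> s2
Final state: s2
Accept states: {s1, s2}
Yes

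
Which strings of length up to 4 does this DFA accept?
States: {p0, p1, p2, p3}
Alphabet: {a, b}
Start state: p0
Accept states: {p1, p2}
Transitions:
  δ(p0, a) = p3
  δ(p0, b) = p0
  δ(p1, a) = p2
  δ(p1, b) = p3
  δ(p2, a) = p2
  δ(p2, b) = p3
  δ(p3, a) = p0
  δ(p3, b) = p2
ab, aba, bab, aaab, abaa, abbb, baba, bbab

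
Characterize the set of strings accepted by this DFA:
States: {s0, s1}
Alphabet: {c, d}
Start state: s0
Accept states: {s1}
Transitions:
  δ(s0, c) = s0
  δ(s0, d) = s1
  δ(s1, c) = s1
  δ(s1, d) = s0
Testing a few strings:
  'd' → accept
  'cc' → reject
  'ddc' → reject
  'dd' → reject
State roles: s0=even number of d's so far; s1=odd number of d's so far
All strings over {c,d} with an odd number of d's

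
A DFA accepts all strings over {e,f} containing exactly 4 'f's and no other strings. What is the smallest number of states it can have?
By Myhill–Nerode, count the distinguishable equivalence classes: 6 classes — having seen 0, 1, …, 4, or >4 copies of 'f'; the count-4 class is the only accepting one and >4 is dead.
6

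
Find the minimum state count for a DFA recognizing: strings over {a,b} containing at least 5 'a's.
By Myhill–Nerode, count the distinguishable equivalence classes: 6 classes — having seen 0, 1, …, 4, or ≥5 copies of 'a'; any two classes i < j (j ≤ 5) are distinguished by the string a^(5−j), which takes class j to 5 copies (accepted) but leaves class i below 5 (rejected).
6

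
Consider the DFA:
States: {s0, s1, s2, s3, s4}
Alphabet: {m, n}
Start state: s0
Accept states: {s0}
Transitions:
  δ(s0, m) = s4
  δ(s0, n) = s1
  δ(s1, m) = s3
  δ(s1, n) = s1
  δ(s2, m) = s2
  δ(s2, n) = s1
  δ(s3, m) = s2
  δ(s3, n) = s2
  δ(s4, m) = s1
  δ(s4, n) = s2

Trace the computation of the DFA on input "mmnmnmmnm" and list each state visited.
read 'm': s0 → s4
  read 'm': s4 → s1
  read 'n': s1 → s1
  read 'm': s1 → s3
  read 'n': s3 → s2
  read 'm': s2 → s2
  read 'm': s2 → s2
  read 'n': s2 → s1
  read 'm': s1 → s3
s0 -> s4 -> s1 -> s1 -> s3 -> s2 -> s2 -> s2 -> s1 -> s3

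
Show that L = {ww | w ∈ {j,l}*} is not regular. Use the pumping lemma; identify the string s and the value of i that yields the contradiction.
Assume L is regular with pumping length p. Idea: pumping the leading j-block breaks the equality of the two halves.
Choose s = j^p l j^p l ∈ L (with w = j^p l). |s| = 2p+2 ≥ p. By the pumping lemma, s = xyz with |xy| ≤ p, |y| > 0, so y = j^k with k ≥ 1, in the first j-block. Then xy²z = j^(p+k) l j^p l, of length 2p+2+k. If k is odd this length is odd, so it cannot be of the form ww. If k is even, each half has length p+1+k/2 ≤ p+k, so the first half lies entirely inside the leading j-block and contains no l, while the second half ends in l; the halves differ. Either way xy²z ∉ L.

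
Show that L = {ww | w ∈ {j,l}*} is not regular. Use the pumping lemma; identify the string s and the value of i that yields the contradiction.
Assume L is regular with pumping length p. Idea: pumping the leading j-block breaks the equality of the two halves.
Choose s = j^p l j^p l ∈ L (with w = j^p l). |s| = 2p+2 ≥ p. By the pumping lemma, s = xyz with |xy| ≤ p, |y| > 0, so y = j^k with k ≥ 1, in the first j-block. Then xy²z = j^(p+k) l j^p l, of length 2p+2+k. If k is odd this length is odd, so it cannot be of the form ww. If k is even, each half has length p+1+k/2 ≤ p+k, so the first half lies entirely inside the leading j-block and contains no l, while the second half ends in l; the halves differ. Either way xy²z ∉ L.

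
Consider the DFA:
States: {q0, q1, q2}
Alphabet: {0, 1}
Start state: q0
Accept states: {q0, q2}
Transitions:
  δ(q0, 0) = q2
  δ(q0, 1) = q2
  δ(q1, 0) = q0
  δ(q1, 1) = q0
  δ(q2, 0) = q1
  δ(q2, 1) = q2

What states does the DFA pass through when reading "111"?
read '1': q0 → q2
  read '1': q2 → q2
  read '1': q2 → q2
q0 -> q2 -> q2 -> q2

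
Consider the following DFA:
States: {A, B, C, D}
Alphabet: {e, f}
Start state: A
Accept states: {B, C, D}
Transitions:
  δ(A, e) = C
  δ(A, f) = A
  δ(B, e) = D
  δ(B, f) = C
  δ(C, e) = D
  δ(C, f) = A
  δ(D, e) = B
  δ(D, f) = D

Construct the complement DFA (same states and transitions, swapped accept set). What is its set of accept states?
Complement accept states = All states \ Original accept states
= {A, B, C, D} \ {B, C, D}
{A}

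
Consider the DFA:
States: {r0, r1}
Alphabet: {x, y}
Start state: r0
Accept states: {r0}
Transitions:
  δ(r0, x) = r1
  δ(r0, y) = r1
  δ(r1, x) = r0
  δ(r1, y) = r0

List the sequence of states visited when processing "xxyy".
read 'x': r0 → r1
  read 'x': r1 → r0
  read 'y': r0 → r1
  read 'y': r1 → r0
r0 -> r1 -> r0 -> r1 -> r0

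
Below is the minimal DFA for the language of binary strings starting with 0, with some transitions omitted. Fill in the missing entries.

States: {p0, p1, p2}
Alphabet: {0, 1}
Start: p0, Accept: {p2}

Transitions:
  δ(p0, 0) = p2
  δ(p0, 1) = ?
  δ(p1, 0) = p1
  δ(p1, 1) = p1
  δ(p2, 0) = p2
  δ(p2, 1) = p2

From the language and accept set, identify what each state tracks — p0: no input read; p1: started with 1 (dead); p2: started with 0.
Each missing δ(q, a) is the state matching the new tracked value after reading a.
δ(p0, 1) = p1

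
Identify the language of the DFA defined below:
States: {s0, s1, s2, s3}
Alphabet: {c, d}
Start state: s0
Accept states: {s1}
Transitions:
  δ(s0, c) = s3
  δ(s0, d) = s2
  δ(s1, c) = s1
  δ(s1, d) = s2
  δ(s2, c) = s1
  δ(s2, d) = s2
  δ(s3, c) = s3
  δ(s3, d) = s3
Testing a few strings:
  'dcdc' → accept
  'cddc' → reject
  'd' → reject
  'dddd' → reject
State roles: s0=no input read; s1=started with d, last symbol c; s2=started with d, last symbol d; s3=started with c (dead)
All strings over {c,d} that start with d and end with c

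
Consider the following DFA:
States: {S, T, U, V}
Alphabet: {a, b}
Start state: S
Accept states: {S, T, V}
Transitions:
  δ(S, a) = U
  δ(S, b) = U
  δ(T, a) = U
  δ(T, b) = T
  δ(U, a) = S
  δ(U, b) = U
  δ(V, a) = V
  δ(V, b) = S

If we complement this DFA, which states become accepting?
Complement accept states = All states \ Original accept states
= {S, T, U, V} \ {S, T, V}
{U}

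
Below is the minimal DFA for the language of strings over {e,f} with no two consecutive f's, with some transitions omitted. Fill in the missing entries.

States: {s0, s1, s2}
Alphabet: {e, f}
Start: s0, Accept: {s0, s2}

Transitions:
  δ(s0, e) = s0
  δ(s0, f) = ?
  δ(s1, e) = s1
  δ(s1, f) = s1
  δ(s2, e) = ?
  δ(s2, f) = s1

From the language and accept set, identify what each state tracks — s0: last symbol not f (ok); s1: saw ff (dead); s2: last symbol f (ok).
Each missing δ(q, a) is the state matching the new tracked value after reading a.
δ(s0, f) = s2; δ(s2, e) = s0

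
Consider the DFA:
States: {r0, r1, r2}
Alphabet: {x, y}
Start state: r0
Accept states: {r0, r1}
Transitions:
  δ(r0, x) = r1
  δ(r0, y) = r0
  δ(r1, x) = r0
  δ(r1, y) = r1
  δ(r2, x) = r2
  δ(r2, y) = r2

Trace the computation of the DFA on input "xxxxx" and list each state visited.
read 'x': r0 → r1
  read 'x': r1 → r0
  read 'x': r0 → r1
  read 'x': r1 → r0
  read 'x': r0 → r1
r0 -> r1 -> r0 -> r1 -> r0 -> r1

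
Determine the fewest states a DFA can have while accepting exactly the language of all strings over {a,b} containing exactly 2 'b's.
By Myhill–Nerode, count the distinguishable equivalence classes: 4 classes — having seen 0, 1, 2, or >2 copies of 'b'; the count-2 class is the only accepting one and >2 is dead.
4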